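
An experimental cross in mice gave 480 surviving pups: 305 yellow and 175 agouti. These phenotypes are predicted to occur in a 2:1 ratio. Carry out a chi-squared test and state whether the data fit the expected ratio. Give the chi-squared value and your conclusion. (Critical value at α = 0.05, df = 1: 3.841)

2.109; consistent

Under the 2:1 hypothesis (Σ ratio = 3, N = 480):
  yellow: 480 × 2/3 = 320
  agouti: 480 × 1/3 = 160
χ² = Σ (O − E)² / E
  yellow: (305 − 320)² / 320 = 0.7031
  agouti: (175 − 160)² / 160 = 1.4062
χ² = 0.7031 + 1.4062 = 2.1093 ≈ 2.109
Degrees of freedom = 2 − 1 = 1; critical value at α = 0.05 is 3.841.
Since 2.109 < 3.841, we fail to reject the null hypothesis — the data are consistent with the 2:1 ratio.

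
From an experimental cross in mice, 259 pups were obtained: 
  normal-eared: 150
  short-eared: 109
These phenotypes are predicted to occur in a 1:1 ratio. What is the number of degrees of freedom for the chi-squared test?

A goodness-of-fit test with 2 phenotype classes has df = 2 − 1 = 1.

1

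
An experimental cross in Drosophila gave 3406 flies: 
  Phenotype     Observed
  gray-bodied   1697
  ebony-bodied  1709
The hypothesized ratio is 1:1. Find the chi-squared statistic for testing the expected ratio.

0.042

Under the 1:1 hypothesis (Σ ratio = 2, N = 3406):
  gray-bodied: 3406 × 1/2 = 1703
  ebony-bodied: 3406 × 1/2 = 1703
χ² = Σ (O − E)² / E
  gray-bodied: (1697 − 1703)² / 1703 = 0.0211
  ebony-bodied: (1709 − 1703)² / 1703 = 0.0211
χ² = 0.0211 + 0.0211 = 0.0422 ≈ 0.042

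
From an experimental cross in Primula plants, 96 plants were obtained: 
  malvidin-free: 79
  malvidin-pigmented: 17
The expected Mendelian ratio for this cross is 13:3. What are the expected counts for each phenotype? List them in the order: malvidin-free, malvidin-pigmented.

Total ratio parts = 16. Expected numbers out of 96:
  malvidin-free: 96 × 13/16 = 78
  malvidin-pigmented: 96 × 3/16 = 18

78, 18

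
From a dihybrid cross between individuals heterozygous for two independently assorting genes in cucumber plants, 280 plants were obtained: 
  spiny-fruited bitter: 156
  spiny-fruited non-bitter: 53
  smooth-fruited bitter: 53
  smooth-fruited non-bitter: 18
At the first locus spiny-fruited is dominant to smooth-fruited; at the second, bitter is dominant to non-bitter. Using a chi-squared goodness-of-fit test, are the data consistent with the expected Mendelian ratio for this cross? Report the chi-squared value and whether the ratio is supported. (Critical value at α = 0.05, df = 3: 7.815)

A dihybrid F₂ with independent assortment and complete dominance at both loci gives a 9:3:3:1 phenotypic ratio.
Under the 9:3:3:1 hypothesis (Σ ratio = 16, N = 280):
  spiny-fruited bitter: 280 × 9/16 = 157.5
  spiny-fruited non-bitter: 280 × 3/16 = 52.5
  smooth-fruited bitter: 280 × 3/16 = 52.5
  smooth-fruited non-bitter: 280 × 1/16 = 17.5
χ² = Σ (O − E)² / E
  spiny-fruited bitter: (156 − 157.5)² / 157.5 = 0.0143
  spiny-fruited non-bitter: (53 − 52.5)² / 52.5 = 0.0048
  smooth-fruited bitter: (53 − 52.5)² / 52.5 = 0.0048
  smooth-fruited non-bitter: (18 − 17.5)² / 17.5 = 0.0143
χ² = 0.0143 + 0.0048 + 0.0048 + 0.0143 = 0.0382 ≈ 0.038
Degrees of freedom = 4 − 1 = 3; critical value at α = 0.05 is 7.815.
Since 0.038 < 7.815, we fail to reject the null hypothesis — the data are consistent with the 9:3:3:1 ratio.

0.038; consistent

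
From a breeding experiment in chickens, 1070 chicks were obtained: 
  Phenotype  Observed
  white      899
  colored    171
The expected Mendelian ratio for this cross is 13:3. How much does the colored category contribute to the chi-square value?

The 13:3 ratio has 16 parts, so with N = 1070 the expected counts are:
  white: 1070 × 13/16 = 869.375
  colored: 1070 × 3/16 = 200.625
Contribution of colored: (171 − 200.625)² / 200.625 = 4.3745

4.375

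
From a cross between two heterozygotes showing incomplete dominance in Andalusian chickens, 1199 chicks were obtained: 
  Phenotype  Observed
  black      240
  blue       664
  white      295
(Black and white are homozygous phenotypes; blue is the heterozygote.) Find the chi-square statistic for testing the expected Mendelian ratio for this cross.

18.925

With incomplete dominance, a heterozygote × heterozygote cross gives a 1:2:1 phenotypic ratio.
The 1:2:1 ratio has 4 parts, so with N = 1199 the expected counts are:
  black: 1199 × 1/4 = 299.75
  blue: 1199 × 2/4 = 599.5
  white: 1199 × 1/4 = 299.75
χ² = Σ (O − E)² / E
  black: (240 − 299.75)² / 299.75 = 11.9101
  blue: (664 − 599.5)² / 599.5 = 6.9395
  white: (295 − 299.75)² / 299.75 = 0.0753
χ² = 11.9101 + 6.9395 + 0.0753 = 18.9249 ≈ 18.925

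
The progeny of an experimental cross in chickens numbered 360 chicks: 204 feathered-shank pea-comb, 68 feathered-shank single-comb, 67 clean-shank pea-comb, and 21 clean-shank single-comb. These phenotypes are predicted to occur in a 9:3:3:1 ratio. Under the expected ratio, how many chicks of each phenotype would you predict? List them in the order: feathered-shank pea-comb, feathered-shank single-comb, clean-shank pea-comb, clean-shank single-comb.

202.5, 67.5, 67.5, 22.5

Expected counts for N = 360 under a 9:3:3:1 ratio (total parts = 16):
  feathered-shank pea-comb: 360 × 9/16 = 202.5
  feathered-shank single-comb: 360 × 3/16 = 67.5
  clean-shank pea-comb: 360 × 3/16 = 67.5
  clean-shank single-comb: 360 × 1/16 = 22.5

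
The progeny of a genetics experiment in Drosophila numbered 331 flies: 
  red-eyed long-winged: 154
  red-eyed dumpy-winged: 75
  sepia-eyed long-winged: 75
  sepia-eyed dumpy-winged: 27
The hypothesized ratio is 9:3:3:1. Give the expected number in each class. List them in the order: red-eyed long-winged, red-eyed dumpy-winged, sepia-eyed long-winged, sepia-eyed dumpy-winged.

Under the 9:3:3:1 hypothesis (Σ ratio = 16, N = 331):
  red-eyed long-winged: 331 × 9/16 = 186.1875
  red-eyed dumpy-winged: 331 × 3/16 = 62.0625
  sepia-eyed long-winged: 331 × 3/16 = 62.0625
  sepia-eyed dumpy-winged: 331 × 1/16 = 20.6875

186.1875, 62.0625, 62.0625, 20.6875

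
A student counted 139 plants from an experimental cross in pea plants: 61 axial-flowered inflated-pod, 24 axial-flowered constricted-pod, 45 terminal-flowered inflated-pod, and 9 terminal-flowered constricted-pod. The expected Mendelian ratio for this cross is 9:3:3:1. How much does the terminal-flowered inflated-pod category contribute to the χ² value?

Total ratio parts = 16. Expected numbers out of 139:
  axial-flowered inflated-pod: 139 × 9/16 = 78.1875
  axial-flowered constricted-pod: 139 × 3/16 = 26.0625
  terminal-flowered inflated-pod: 139 × 3/16 = 26.0625
  terminal-flowered constricted-pod: 139 × 1/16 = 8.6875
Contribution of terminal-flowered inflated-pod: (45 − 26.0625)² / 26.0625 = 13.7603

13.760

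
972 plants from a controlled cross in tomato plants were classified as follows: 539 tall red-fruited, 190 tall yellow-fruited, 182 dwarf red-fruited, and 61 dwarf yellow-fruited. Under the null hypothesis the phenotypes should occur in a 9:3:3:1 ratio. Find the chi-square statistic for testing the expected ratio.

Under the 9:3:3:1 hypothesis (Σ ratio = 16, N = 972):
  tall red-fruited: 972 × 9/16 = 546.75
  tall yellow-fruited: 972 × 3/16 = 182.25
  dwarf red-fruited: 972 × 3/16 = 182.25
  dwarf yellow-fruited: 972 × 1/16 = 60.75
χ² = Σ (O − E)² / E
  tall red-fruited: (539 − 546.75)² / 546.75 = 0.1099
  tall yellow-fruited: (190 − 182.25)² / 182.25 = 0.3296
  dwarf red-fruited: (182 − 182.25)² / 182.25 = 0.0003
  dwarf yellow-fruited: (61 − 60.75)² / 60.75 = 0.0010
χ² = 0.1099 + 0.3296 + 0.0003 + 0.0010 = 0.4408 ≈ 0.441

0.441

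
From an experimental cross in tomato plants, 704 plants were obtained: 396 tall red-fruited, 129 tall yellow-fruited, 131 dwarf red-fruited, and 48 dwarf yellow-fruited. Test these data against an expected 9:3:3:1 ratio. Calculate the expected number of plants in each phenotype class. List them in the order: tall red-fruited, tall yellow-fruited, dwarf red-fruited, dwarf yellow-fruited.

396, 132, 132, 44

Total ratio parts = 16. Expected numbers out of 704:
  tall red-fruited: 704 × 9/16 = 396
  tall yellow-fruited: 704 × 3/16 = 132
  dwarf red-fruited: 704 × 3/16 = 132
  dwarf yellow-fruited: 704 × 1/16 = 44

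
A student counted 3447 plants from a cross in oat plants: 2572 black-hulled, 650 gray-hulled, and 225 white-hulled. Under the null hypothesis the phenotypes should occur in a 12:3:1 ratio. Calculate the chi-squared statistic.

0.513

Under the 12:3:1 hypothesis (Σ ratio = 16, N = 3447):
  black-hulled: 3447 × 12/16 = 2585.25
  gray-hulled: 3447 × 3/16 = 646.3125
  white-hulled: 3447 × 1/16 = 215.4375
χ² = Σ (O − E)² / E
  black-hulled: (2572 − 2585.25)² / 2585.25 = 0.0679
  gray-hulled: (650 − 646.3125)² / 646.3125 = 0.0210
  white-hulled: (225 − 215.4375)² / 215.4375 = 0.4244
χ² = 0.0679 + 0.0210 + 0.4244 = 0.5133 ≈ 0.513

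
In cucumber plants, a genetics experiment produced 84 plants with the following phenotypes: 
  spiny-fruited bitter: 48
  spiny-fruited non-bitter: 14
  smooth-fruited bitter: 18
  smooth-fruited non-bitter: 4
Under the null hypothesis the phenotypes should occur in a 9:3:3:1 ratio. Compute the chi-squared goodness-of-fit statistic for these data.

Under the 9:3:3:1 hypothesis (Σ ratio = 16, N = 84):
  spiny-fruited bitter: 84 × 9/16 = 47.25
  spiny-fruited non-bitter: 84 × 3/16 = 15.75
  smooth-fruited bitter: 84 × 3/16 = 15.75
  smooth-fruited non-bitter: 84 × 1/16 = 5.25
χ² = Σ (O − E)² / E
  spiny-fruited bitter: (48 − 47.25)² / 47.25 = 0.0119
  spiny-fruited non-bitter: (14 − 15.75)² / 15.75 = 0.1944
  smooth-fruited bitter: (18 − 15.75)² / 15.75 = 0.3214
  smooth-fruited non-bitter: (4 − 5.25)² / 5.25 = 0.2976
χ² = 0.0119 + 0.1944 + 0.3214 + 0.2976 = 0.8253 ≈ 0.825

0.825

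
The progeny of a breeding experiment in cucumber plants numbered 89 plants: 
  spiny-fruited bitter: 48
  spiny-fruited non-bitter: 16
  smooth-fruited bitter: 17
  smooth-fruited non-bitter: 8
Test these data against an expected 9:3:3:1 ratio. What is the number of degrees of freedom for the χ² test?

A goodness-of-fit test with 4 phenotype classes has df = 4 − 1 = 3.

3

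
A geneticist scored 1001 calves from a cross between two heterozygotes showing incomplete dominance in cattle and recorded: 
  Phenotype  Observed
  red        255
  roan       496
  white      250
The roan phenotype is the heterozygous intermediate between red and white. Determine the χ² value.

With incomplete dominance, a heterozygote × heterozygote cross gives a 1:2:1 phenotypic ratio.
The 1:2:1 ratio has 4 parts, so with N = 1001 the expected counts are:
  red: 1001 × 1/4 = 250.25
  roan: 1001 × 2/4 = 500.5
  white: 1001 × 1/4 = 250.25
χ² = Σ (O − E)² / E
  red: (255 − 250.25)² / 250.25 = 0.0902
  roan: (496 − 500.5)² / 500.5 = 0.0405
  white: (250 − 250.25)² / 250.25 = 0.0002
χ² = 0.0902 + 0.0405 + 0.0002 = 0.1309 ≈ 0.131

0.131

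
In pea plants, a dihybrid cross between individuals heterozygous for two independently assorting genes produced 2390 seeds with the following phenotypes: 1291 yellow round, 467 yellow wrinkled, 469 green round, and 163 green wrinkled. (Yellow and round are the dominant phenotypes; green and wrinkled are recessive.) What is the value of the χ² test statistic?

A dihybrid F₂ with independent assortment and complete dominance at both loci gives a 9:3:3:1 phenotypic ratio.
The 9:3:3:1 ratio has 16 parts, so with N = 2390 the expected counts are:
  yellow round: 2390 × 9/16 = 1344.375
  yellow wrinkled: 2390 × 3/16 = 448.125
  green round: 2390 × 3/16 = 448.125
  green wrinkled: 2390 × 1/16 = 149.375
χ² = Σ (O − E)² / E
  yellow round: (1291 − 1344.375)² / 1344.375 = 2.1191
  yellow wrinkled: (467 − 448.125)² / 448.125 = 0.7950
  green round: (469 − 448.125)² / 448.125 = 0.9724
  green wrinkled: (163 − 149.375)² / 149.375 = 1.2428
χ² = 2.1191 + 0.7950 + 0.9724 + 1.2428 = 5.1293 ≈ 5.129

5.129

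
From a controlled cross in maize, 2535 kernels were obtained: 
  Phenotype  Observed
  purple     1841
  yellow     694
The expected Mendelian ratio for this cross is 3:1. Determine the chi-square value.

7.637

Total ratio parts = 4. Expected numbers out of 2535:
  purple: 2535 × 3/4 = 1901.25
  yellow: 2535 × 1/4 = 633.75
χ² = Σ (O − E)² / E
  purple: (1841 − 1901.25)² / 1901.25 = 1.9093
  yellow: (694 − 633.75)² / 633.75 = 5.7279
χ² = 1.9093 + 5.7279 = 7.6372 ≈ 7.637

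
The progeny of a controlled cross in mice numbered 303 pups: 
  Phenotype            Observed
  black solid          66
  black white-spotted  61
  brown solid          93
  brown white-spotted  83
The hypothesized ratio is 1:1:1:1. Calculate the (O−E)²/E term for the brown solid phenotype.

The 1:1:1:1 ratio has 4 parts, so with N = 303 the expected counts are:
  black solid: 303 × 1/4 = 75.75
  black white-spotted: 303 × 1/4 = 75.75
  brown solid: 303 × 1/4 = 75.75
  brown white-spotted: 303 × 1/4 = 75.75
Contribution of brown solid: (93 − 75.75)² / 75.75 = 3.9282

3.928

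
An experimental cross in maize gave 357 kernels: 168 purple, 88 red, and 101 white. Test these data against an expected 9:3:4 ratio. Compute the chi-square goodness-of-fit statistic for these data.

Total ratio parts = 16. Expected numbers out of 357:
  purple: 357 × 9/16 = 200.8125
  red: 357 × 3/16 = 66.9375
  white: 357 × 4/16 = 89.25
χ² = Σ (O − E)² / E
  purple: (168 − 200.8125)² / 200.8125 = 5.3615
  red: (88 − 66.9375)² / 66.9375 = 6.6275
  white: (101 − 89.25)² / 89.25 = 1.5469
χ² = 5.3615 + 6.6275 + 1.5469 = 13.5359 ≈ 13.536

13.536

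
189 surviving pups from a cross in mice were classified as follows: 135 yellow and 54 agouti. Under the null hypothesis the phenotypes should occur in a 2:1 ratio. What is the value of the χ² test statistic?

1.929

Total ratio parts = 3. Expected numbers out of 189:
  yellow: 189 × 2/3 = 126
  agouti: 189 × 1/3 = 63
χ² = Σ (O − E)² / E
  yellow: (135 − 126)² / 126 = 0.6429
  agouti: (54 − 63)² / 63 = 1.2857
χ² = 0.6429 + 1.2857 = 1.9286 ≈ 1.929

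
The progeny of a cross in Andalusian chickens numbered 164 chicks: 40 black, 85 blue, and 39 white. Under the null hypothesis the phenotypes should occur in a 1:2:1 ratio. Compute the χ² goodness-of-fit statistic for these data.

0.232

Total ratio parts = 4. Expected numbers out of 164:
  black: 164 × 1/4 = 41
  blue: 164 × 2/4 = 82
  white: 164 × 1/4 = 41
χ² = Σ (O − E)² / E
  black: (40 − 41)² / 41 = 0.0244
  blue: (85 − 82)² / 82 = 0.1098
  white: (39 − 41)² / 41 = 0.0976
χ² = 0.0244 + 0.1098 + 0.0976 = 0.2318 ≈ 0.232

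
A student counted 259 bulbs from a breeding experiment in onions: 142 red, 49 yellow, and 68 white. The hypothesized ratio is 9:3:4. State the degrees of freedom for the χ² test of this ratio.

A goodness-of-fit test with 3 phenotype classes has df = 3 − 1 = 2.

2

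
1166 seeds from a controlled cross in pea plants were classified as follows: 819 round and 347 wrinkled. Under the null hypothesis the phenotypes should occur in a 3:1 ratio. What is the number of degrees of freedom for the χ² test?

A goodness-of-fit test with 2 phenotype classes has df = 2 − 1 = 1.

1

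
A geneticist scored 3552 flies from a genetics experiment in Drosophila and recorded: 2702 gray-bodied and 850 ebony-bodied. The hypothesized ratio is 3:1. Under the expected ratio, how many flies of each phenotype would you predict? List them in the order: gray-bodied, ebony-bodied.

The 3:1 ratio has 4 parts, so with N = 3552 the expected counts are:
  gray-bodied: 3552 × 3/4 = 2664
  ebony-bodied: 3552 × 1/4 = 888

2664, 888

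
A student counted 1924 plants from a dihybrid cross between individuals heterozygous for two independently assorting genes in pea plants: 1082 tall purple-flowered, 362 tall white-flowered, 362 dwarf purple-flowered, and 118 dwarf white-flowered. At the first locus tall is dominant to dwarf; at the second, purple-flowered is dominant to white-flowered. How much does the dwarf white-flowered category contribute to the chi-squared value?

A dihybrid F₂ with independent assortment and complete dominance at both loci gives a 9:3:3:1 phenotypic ratio.
Under the 9:3:3:1 hypothesis (Σ ratio = 16, N = 1924):
  tall purple-flowered: 1924 × 9/16 = 1082.25
  tall white-flowered: 1924 × 3/16 = 360.75
  dwarf purple-flowered: 1924 × 3/16 = 360.75
  dwarf white-flowered: 1924 × 1/16 = 120.25
Contribution of dwarf white-flowered: (118 − 120.25)² / 120.25 = 0.0421

0.042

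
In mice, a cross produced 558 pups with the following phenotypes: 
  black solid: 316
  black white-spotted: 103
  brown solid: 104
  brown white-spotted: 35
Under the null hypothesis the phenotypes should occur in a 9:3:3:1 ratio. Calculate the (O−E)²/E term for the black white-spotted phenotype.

The 9:3:3:1 ratio has 16 parts, so with N = 558 the expected counts are:
  black solid: 558 × 9/16 = 313.875
  black white-spotted: 558 × 3/16 = 104.625
  brown solid: 558 × 3/16 = 104.625
  brown white-spotted: 558 × 1/16 = 34.875
Contribution of black white-spotted: (103 − 104.625)² / 104.625 = 0.0252

0.025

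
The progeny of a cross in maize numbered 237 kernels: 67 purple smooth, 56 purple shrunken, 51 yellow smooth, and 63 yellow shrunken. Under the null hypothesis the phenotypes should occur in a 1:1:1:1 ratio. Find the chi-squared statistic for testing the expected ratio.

2.578

Expected counts for N = 237 under a 1:1:1:1 ratio (total parts = 4):
  purple smooth: 237 × 1/4 = 59.25
  purple shrunken: 237 × 1/4 = 59.25
  yellow smooth: 237 × 1/4 = 59.25
  yellow shrunken: 237 × 1/4 = 59.25
χ² = Σ (O − E)² / E
  purple smooth: (67 − 59.25)² / 59.25 = 1.0137
  purple shrunken: (56 − 59.25)² / 59.25 = 0.1783
  yellow smooth: (51 − 59.25)² / 59.25 = 1.1487
  yellow shrunken: (63 − 59.25)² / 59.25 = 0.2373
χ² = 1.0137 + 0.1783 + 1.1487 + 0.2373 = 2.578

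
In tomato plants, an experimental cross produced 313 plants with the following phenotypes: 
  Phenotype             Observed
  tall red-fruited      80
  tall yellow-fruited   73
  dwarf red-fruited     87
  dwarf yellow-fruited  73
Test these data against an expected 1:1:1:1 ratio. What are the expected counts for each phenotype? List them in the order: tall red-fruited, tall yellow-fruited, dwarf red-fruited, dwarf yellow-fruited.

78.25, 78.25, 78.25, 78.25

Expected counts for N = 313 under a 1:1:1:1 ratio (total parts = 4):
  tall red-fruited: 313 × 1/4 = 78.25
  tall yellow-fruited: 313 × 1/4 = 78.25
  dwarf red-fruited: 313 × 1/4 = 78.25
  dwarf yellow-fruited: 313 × 1/4 = 78.25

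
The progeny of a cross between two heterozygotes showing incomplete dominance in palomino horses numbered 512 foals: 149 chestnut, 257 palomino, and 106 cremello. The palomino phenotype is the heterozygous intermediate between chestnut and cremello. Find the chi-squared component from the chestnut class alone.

3.445

With incomplete dominance, a heterozygote × heterozygote cross gives a 1:2:1 phenotypic ratio.
Total ratio parts = 4. Expected numbers out of 512:
  chestnut: 512 × 1/4 = 128
  palomino: 512 × 2/4 = 256
  cremello: 512 × 1/4 = 128
Contribution of chestnut: (149 − 128)² / 128 = 3.4453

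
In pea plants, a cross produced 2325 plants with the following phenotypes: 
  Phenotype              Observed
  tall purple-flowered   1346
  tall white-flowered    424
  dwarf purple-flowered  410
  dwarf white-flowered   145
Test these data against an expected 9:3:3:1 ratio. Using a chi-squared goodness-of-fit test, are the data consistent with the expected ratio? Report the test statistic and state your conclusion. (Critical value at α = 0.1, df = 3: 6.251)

2.986; consistent

Under the 9:3:3:1 hypothesis (Σ ratio = 16, N = 2325):
  tall purple-flowered: 2325 × 9/16 = 1307.8125
  tall white-flowered: 2325 × 3/16 = 435.9375
  dwarf purple-flowered: 2325 × 3/16 = 435.9375
  dwarf white-flowered: 2325 × 1/16 = 145.3125
χ² = Σ (O − E)² / E
  tall purple-flowered: (1346 − 1307.8125)² / 1307.8125 = 1.1151
  tall white-flowered: (424 − 435.9375)² / 435.9375 = 0.3269
  dwarf purple-flowered: (410 − 435.9375)² / 435.9375 = 1.5432
  dwarf white-flowered: (145 − 145.3125)² / 145.3125 = 0.0007
χ² = 1.1151 + 0.3269 + 1.5432 + 0.0007 = 2.9859 ≈ 2.986
Degrees of freedom = 4 − 1 = 3; critical value at α = 0.1 is 6.251.
Since 2.986 < 6.251, we fail to reject the null hypothesis — the data are consistent with the 9:3:3:1 ratio.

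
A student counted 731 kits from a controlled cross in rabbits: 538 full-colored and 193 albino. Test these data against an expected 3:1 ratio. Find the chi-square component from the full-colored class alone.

0.192

Total ratio parts = 4. Expected numbers out of 731:
  full-colored: 731 × 3/4 = 548.25
  albino: 731 × 1/4 = 182.75
Contribution of full-colored: (538 − 548.25)² / 548.25 = 0.1916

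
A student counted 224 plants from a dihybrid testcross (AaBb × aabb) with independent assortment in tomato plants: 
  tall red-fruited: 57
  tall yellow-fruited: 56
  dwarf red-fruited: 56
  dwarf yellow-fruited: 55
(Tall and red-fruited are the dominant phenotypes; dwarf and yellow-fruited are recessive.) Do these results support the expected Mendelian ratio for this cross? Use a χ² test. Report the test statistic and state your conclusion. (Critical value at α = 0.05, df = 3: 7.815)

A dihybrid testcross with independent assortment gives a 1:1:1:1 ratio.
Expected counts for N = 224 under a 1:1:1:1 ratio (total parts = 4):
  tall red-fruited: 224 × 1/4 = 56
  tall yellow-fruited: 224 × 1/4 = 56
  dwarf red-fruited: 224 × 1/4 = 56
  dwarf yellow-fruited: 224 × 1/4 = 56
χ² = Σ (O − E)² / E
  tall red-fruited: (57 − 56)² / 56 = 0.0179
  tall yellow-fruited: (56 − 56)² / 56 = 0.0000
  dwarf red-fruited: (56 − 56)² / 56 = 0.0000
  dwarf yellow-fruited: (55 − 56)² / 56 = 0.0179
χ² = 0.0179 + 0.0000 + 0.0000 + 0.0179 = 0.0358 ≈ 0.036
Degrees of freedom = 4 − 1 = 3; critical value at α = 0.05 is 7.815.
Since 0.036 < 7.815, we fail to reject the null hypothesis — the data are consistent with the 1:1:1:1 ratio.

0.036; consistent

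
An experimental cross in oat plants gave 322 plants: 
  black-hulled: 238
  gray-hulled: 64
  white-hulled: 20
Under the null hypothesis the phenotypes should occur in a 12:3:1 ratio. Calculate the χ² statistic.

Under the 12:3:1 hypothesis (Σ ratio = 16, N = 322):
  black-hulled: 322 × 12/16 = 241.5
  gray-hulled: 322 × 3/16 = 60.375
  white-hulled: 322 × 1/16 = 20.125
χ² = Σ (O − E)² / E
  black-hulled: (238 − 241.5)² / 241.5 = 0.0507
  gray-hulled: (64 − 60.375)² / 60.375 = 0.2177
  white-hulled: (20 − 20.125)² / 20.125 = 0.0008
χ² = 0.0507 + 0.2177 + 0.0008 = 0.2692 ≈ 0.269

0.269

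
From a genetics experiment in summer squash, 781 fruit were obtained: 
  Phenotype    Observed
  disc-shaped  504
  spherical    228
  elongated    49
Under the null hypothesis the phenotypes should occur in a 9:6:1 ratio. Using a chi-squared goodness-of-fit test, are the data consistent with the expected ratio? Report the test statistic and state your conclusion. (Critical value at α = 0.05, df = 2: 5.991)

Expected counts for N = 781 under a 9:6:1 ratio (total parts = 16):
  disc-shaped: 781 × 9/16 = 439.3125
  spherical: 781 × 6/16 = 292.875
  elongated: 781 × 1/16 = 48.8125
χ² = Σ (O − E)² / E
  disc-shaped: (504 − 439.3125)² / 439.3125 = 9.5250
  spherical: (228 − 292.875)² / 292.875 = 14.3705
  elongated: (49 − 48.8125)² / 48.8125 = 0.0007
χ² = 9.5250 + 14.3705 + 0.0007 = 23.8962 ≈ 23.896
Degrees of freedom = 3 − 1 = 2; critical value at α = 0.05 is 5.991.
Since 23.896 > 5.991, we reject the null hypothesis — the data do not fit the 9:6:1 ratio.

23.896; not consistent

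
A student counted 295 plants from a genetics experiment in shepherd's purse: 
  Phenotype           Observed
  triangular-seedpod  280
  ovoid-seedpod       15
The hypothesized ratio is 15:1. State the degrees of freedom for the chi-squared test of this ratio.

1

A goodness-of-fit test with 2 phenotype classes has df = 2 − 1 = 1.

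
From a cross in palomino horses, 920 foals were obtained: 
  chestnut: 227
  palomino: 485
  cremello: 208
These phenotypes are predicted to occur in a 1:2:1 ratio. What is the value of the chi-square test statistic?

The 1:2:1 ratio has 4 parts, so with N = 920 the expected counts are:
  chestnut: 920 × 1/4 = 230
  palomino: 920 × 2/4 = 460
  cremello: 920 × 1/4 = 230
χ² = Σ (O − E)² / E
  chestnut: (227 − 230)² / 230 = 0.0391
  palomino: (485 − 460)² / 460 = 1.3587
  cremello: (208 − 230)² / 230 = 2.1043
χ² = 0.0391 + 1.3587 + 2.1043 = 3.5021 ≈ 3.502

3.502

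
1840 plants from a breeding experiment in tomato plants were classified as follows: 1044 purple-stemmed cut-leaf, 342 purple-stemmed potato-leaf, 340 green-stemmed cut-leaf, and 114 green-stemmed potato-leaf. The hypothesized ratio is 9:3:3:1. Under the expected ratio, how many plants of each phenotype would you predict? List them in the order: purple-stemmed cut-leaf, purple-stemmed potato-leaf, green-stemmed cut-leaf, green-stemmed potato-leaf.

The 9:3:3:1 ratio has 16 parts, so with N = 1840 the expected counts are:
  purple-stemmed cut-leaf: 1840 × 9/16 = 1035
  purple-stemmed potato-leaf: 1840 × 3/16 = 345
  green-stemmed cut-leaf: 1840 × 3/16 = 345
  green-stemmed potato-leaf: 1840 × 1/16 = 115

1035, 345, 345, 115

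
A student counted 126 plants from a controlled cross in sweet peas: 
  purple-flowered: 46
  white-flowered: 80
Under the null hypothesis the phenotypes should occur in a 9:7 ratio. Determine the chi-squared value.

Total ratio parts = 16. Expected numbers out of 126:
  purple-flowered: 126 × 9/16 = 70.875
  white-flowered: 126 × 7/16 = 55.125
χ² = Σ (O − E)² / E
  purple-flowered: (46 − 70.875)² / 70.875 = 8.7304
  white-flowered: (80 − 55.125)² / 55.125 = 11.2248
χ² = 8.7304 + 11.2248 = 19.9552 ≈ 19.955

19.955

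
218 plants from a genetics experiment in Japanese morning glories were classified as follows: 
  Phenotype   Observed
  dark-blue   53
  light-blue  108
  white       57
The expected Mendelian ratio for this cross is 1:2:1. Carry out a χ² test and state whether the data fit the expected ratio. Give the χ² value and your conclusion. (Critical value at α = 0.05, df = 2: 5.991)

Under the 1:2:1 hypothesis (Σ ratio = 4, N = 218):
  dark-blue: 218 × 1/4 = 54.5
  light-blue: 218 × 2/4 = 109
  white: 218 × 1/4 = 54.5
χ² = Σ (O − E)² / E
  dark-blue: (53 − 54.5)² / 54.5 = 0.0413
  light-blue: (108 − 109)² / 109 = 0.0092
  white: (57 − 54.5)² / 54.5 = 0.1147
χ² = 0.0413 + 0.0092 + 0.1147 = 0.1652 ≈ 0.165
Degrees of freedom = 3 − 1 = 2; critical value at α = 0.05 is 5.991.
Since 0.165 < 5.991, we fail to reject the null hypothesis — the data are consistent with the 1:2:1 ratio.

0.165; consistent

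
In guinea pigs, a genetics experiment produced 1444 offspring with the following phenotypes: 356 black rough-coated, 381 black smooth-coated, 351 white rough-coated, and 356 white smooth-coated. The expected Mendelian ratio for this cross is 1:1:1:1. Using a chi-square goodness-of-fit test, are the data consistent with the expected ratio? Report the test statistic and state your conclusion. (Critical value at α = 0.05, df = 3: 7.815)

1.524; consistent

Total ratio parts = 4. Expected numbers out of 1444:
  black rough-coated: 1444 × 1/4 = 361
  black smooth-coated: 1444 × 1/4 = 361
  white rough-coated: 1444 × 1/4 = 361
  white smooth-coated: 1444 × 1/4 = 361
χ² = Σ (O − E)² / E
  black rough-coated: (356 − 361)² / 361 = 0.0693
  black smooth-coated: (381 − 361)² / 361 = 1.1080
  white rough-coated: (351 − 361)² / 361 = 0.2770
  white smooth-coated: (356 − 361)² / 361 = 0.0693
χ² = 0.0693 + 1.1080 + 0.2770 + 0.0693 = 1.5236 ≈ 1.524
Degrees of freedom = 4 − 1 = 3; critical value at α = 0.05 is 7.815.
Since 1.524 < 7.815, we fail to reject the null hypothesis — the data are consistent with the 1:1:1:1 ratio.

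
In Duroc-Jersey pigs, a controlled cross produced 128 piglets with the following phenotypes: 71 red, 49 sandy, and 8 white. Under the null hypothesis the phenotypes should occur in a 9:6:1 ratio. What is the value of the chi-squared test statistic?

0.035

Total ratio parts = 16. Expected numbers out of 128:
  red: 128 × 9/16 = 72
  sandy: 128 × 6/16 = 48
  white: 128 × 1/16 = 8
χ² = Σ (O − E)² / E
  red: (71 − 72)² / 72 = 0.0139
  sandy: (49 − 48)² / 48 = 0.0208
  white: (8 − 8)² / 8 = 0.0000
χ² = 0.0139 + 0.0208 + 0.0000 = 0.0347 ≈ 0.035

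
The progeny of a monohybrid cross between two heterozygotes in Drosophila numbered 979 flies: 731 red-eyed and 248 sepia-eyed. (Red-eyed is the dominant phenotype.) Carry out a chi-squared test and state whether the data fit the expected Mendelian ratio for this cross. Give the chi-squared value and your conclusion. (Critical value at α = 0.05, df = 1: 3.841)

For a monohybrid cross between heterozygotes with complete dominance, the expected phenotypic ratio is 3:1.
The 3:1 ratio has 4 parts, so with N = 979 the expected counts are:
  red-eyed: 979 × 3/4 = 734.25
  sepia-eyed: 979 × 1/4 = 244.75
χ² = Σ (O − E)² / E
  red-eyed: (731 − 734.25)² / 734.25 = 0.0144
  sepia-eyed: (248 − 244.75)² / 244.75 = 0.0432
χ² = 0.0144 + 0.0432 = 0.0576 ≈ 0.058
Degrees of freedom = 2 − 1 = 1; critical value at α = 0.05 is 3.841.
Since 0.058 < 3.841, we fail to reject the null hypothesis — the data are consistent with the 3:1 ratio.

0.058; consistent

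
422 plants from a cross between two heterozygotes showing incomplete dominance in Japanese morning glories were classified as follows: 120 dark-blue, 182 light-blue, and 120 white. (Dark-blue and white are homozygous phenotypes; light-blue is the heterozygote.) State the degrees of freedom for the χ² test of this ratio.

With incomplete dominance, a heterozygote × heterozygote cross gives a 1:2:1 phenotypic ratio.
A goodness-of-fit test with 3 phenotype classes has df = 3 − 1 = 2.

2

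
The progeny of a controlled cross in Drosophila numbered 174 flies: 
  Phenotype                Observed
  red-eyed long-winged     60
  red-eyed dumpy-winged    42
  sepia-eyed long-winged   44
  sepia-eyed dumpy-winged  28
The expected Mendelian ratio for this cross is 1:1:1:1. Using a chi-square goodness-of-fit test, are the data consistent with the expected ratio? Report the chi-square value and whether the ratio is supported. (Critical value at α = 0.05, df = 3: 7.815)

Total ratio parts = 4. Expected numbers out of 174:
  red-eyed long-winged: 174 × 1/4 = 43.5
  red-eyed dumpy-winged: 174 × 1/4 = 43.5
  sepia-eyed long-winged: 174 × 1/4 = 43.5
  sepia-eyed dumpy-winged: 174 × 1/4 = 43.5
χ² = Σ (O − E)² / E
  red-eyed long-winged: (60 − 43.5)² / 43.5 = 6.2586
  red-eyed dumpy-winged: (42 − 43.5)² / 43.5 = 0.0517
  sepia-eyed long-winged: (44 − 43.5)² / 43.5 = 0.0057
  sepia-eyed dumpy-winged: (28 − 43.5)² / 43.5 = 5.5230
χ² = 6.2586 + 0.0517 + 0.0057 + 5.5230 = 11.839
Degrees of freedom = 4 − 1 = 3; critical value at α = 0.05 is 7.815.
Since 11.839 > 7.815, we reject the null hypothesis — the data do not fit the 1:1:1:1 ratio.

11.839; not consistent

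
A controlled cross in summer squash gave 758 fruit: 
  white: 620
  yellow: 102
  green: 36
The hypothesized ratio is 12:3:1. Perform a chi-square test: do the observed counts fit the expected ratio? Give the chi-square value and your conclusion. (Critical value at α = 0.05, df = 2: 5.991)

Under the 12:3:1 hypothesis (Σ ratio = 16, N = 758):
  white: 758 × 12/16 = 568.5
  yellow: 758 × 3/16 = 142.125
  green: 758 × 1/16 = 47.375
χ² = Σ (O − E)² / E
  white: (620 − 568.5)² / 568.5 = 4.6653
  yellow: (102 − 142.125)² / 142.125 = 11.3282
  green: (36 − 47.375)² / 47.375 = 2.7312
χ² = 4.6653 + 11.3282 + 2.7312 = 18.7247 ≈ 18.725
Degrees of freedom = 3 − 1 = 2; critical value at α = 0.05 is 5.991.
Since 18.725 > 5.991, we reject the null hypothesis — the data do not fit the 12:3:1 ratio.

18.725; not consistent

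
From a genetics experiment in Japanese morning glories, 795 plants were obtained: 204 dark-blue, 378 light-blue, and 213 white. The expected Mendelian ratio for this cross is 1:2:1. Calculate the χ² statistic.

Under the 1:2:1 hypothesis (Σ ratio = 4, N = 795):
  dark-blue: 795 × 1/4 = 198.75
  light-blue: 795 × 2/4 = 397.5
  white: 795 × 1/4 = 198.75
χ² = Σ (O − E)² / E
  dark-blue: (204 − 198.75)² / 198.75 = 0.1387
  light-blue: (378 − 397.5)² / 397.5 = 0.9566
  white: (213 − 198.75)² / 198.75 = 1.0217
χ² = 0.1387 + 0.9566 + 1.0217 = 2.117

2.117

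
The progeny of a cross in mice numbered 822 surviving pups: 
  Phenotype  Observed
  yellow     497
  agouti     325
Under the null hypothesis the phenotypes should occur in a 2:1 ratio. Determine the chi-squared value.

14.239

The 2:1 ratio has 3 parts, so with N = 822 the expected counts are:
  yellow: 822 × 2/3 = 548
  agouti: 822 × 1/3 = 274
χ² = Σ (O − E)² / E
  yellow: (497 − 548)² / 548 = 4.7464
  agouti: (325 − 274)² / 274 = 9.4927
χ² = 4.7464 + 9.4927 = 14.2391 ≈ 14.239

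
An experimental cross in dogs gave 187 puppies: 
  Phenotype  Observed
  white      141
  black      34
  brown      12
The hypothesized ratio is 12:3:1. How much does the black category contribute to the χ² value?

Expected counts for N = 187 under a 12:3:1 ratio (total parts = 16):
  white: 187 × 12/16 = 140.25
  black: 187 × 3/16 = 35.0625
  brown: 187 × 1/16 = 11.6875
Contribution of black: (34 − 35.0625)² / 35.0625 = 0.0322

0.032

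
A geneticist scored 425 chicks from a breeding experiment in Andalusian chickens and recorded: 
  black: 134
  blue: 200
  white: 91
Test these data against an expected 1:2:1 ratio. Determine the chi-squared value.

Total ratio parts = 4. Expected numbers out of 425:
  black: 425 × 1/4 = 106.25
  blue: 425 × 2/4 = 212.5
  white: 425 × 1/4 = 106.25
χ² = Σ (O − E)² / E
  black: (134 − 106.25)² / 106.25 = 7.2476
  blue: (200 − 212.5)² / 212.5 = 0.7353
  white: (91 − 106.25)² / 106.25 = 2.1888
χ² = 7.2476 + 0.7353 + 2.1888 = 10.1717 ≈ 10.172

10.172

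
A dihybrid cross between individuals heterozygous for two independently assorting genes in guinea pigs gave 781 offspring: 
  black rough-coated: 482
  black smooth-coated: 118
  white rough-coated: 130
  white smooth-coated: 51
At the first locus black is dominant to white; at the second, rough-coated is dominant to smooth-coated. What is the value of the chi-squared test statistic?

A dihybrid F₂ with independent assortment and complete dominance at both loci gives a 9:3:3:1 phenotypic ratio.
Expected counts for N = 781 under a 9:3:3:1 ratio (total parts = 16):
  black rough-coated: 781 × 9/16 = 439.3125
  black smooth-coated: 781 × 3/16 = 146.4375
  white rough-coated: 781 × 3/16 = 146.4375
  white smooth-coated: 781 × 1/16 = 48.8125
χ² = Σ (O − E)² / E
  black rough-coated: (482 − 439.3125)² / 439.3125 = 4.1479
  black smooth-coated: (118 − 146.4375)² / 146.4375 = 5.5224
  white rough-coated: (130 − 146.4375)² / 146.4375 = 1.8451
  white smooth-coated: (51 − 48.8125)² / 48.8125 = 0.0980
χ² = 4.1479 + 5.5224 + 1.8451 + 0.0980 = 11.6134 ≈ 11.613

11.613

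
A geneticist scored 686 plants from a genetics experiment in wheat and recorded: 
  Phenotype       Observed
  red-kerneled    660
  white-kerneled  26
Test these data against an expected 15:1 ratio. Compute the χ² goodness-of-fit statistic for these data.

7.085

The 15:1 ratio has 16 parts, so with N = 686 the expected counts are:
  red-kerneled: 686 × 15/16 = 643.125
  white-kerneled: 686 × 1/16 = 42.875
χ² = Σ (O − E)² / E
  red-kerneled: (660 − 643.125)² / 643.125 = 0.4428
  white-kerneled: (26 − 42.875)² / 42.875 = 6.6418
χ² = 0.4428 + 6.6418 = 7.0846 ≈ 7.085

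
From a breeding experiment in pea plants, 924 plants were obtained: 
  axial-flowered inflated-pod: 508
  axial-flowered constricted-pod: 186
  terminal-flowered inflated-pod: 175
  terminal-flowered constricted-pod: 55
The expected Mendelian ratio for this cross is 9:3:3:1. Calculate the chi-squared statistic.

1.353

Total ratio parts = 16. Expected numbers out of 924:
  axial-flowered inflated-pod: 924 × 9/16 = 519.75
  axial-flowered constricted-pod: 924 × 3/16 = 173.25
  terminal-flowered inflated-pod: 924 × 3/16 = 173.25
  terminal-flowered constricted-pod: 924 × 1/16 = 57.75
χ² = Σ (O − E)² / E
  axial-flowered inflated-pod: (508 − 519.75)² / 519.75 = 0.2656
  axial-flowered constricted-pod: (186 − 173.25)² / 173.25 = 0.9383
  terminal-flowered inflated-pod: (175 − 173.25)² / 173.25 = 0.0177
  terminal-flowered constricted-pod: (55 − 57.75)² / 57.75 = 0.1310
χ² = 0.2656 + 0.9383 + 0.0177 + 0.1310 = 1.3526 ≈ 1.353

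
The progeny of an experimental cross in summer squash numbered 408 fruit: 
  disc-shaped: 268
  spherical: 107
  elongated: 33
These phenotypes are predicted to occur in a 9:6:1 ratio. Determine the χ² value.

22.495

Total ratio parts = 16. Expected numbers out of 408:
  disc-shaped: 408 × 9/16 = 229.5
  spherical: 408 × 6/16 = 153
  elongated: 408 × 1/16 = 25.5
χ² = Σ (O − E)² / E
  disc-shaped: (268 − 229.5)² / 229.5 = 6.4586
  spherical: (107 − 153)² / 153 = 13.8301
  elongated: (33 − 25.5)² / 25.5 = 2.2059
χ² = 6.4586 + 13.8301 + 2.2059 = 22.4946 ≈ 22.495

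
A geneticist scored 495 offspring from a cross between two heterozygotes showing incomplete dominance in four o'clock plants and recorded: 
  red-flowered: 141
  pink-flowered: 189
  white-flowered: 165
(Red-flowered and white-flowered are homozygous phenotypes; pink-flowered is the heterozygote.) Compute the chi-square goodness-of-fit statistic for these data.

29.982

With incomplete dominance, a heterozygote × heterozygote cross gives a 1:2:1 phenotypic ratio.
The 1:2:1 ratio has 4 parts, so with N = 495 the expected counts are:
  red-flowered: 495 × 1/4 = 123.75
  pink-flowered: 495 × 2/4 = 247.5
  white-flowered: 495 × 1/4 = 123.75
χ² = Σ (O − E)² / E
  red-flowered: (141 − 123.75)² / 123.75 = 2.4045
  pink-flowered: (189 − 247.5)² / 247.5 = 13.8273
  white-flowered: (165 − 123.75)² / 123.75 = 13.7500
χ² = 2.4045 + 13.8273 + 13.7500 = 29.9818 ≈ 29.982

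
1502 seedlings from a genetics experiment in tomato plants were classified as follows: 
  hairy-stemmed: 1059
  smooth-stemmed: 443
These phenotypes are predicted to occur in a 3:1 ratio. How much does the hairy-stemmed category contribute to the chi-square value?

Expected counts for N = 1502 under a 3:1 ratio (total parts = 4):
  hairy-stemmed: 1502 × 3/4 = 1126.5
  smooth-stemmed: 1502 × 1/4 = 375.5
Contribution of hairy-stemmed: (1059 − 1126.5)² / 1126.5 = 4.0446

4.045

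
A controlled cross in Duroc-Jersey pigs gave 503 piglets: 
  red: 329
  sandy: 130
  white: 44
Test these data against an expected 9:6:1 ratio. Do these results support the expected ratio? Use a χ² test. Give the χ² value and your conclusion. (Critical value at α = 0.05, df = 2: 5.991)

30.740; not consistent

Expected counts for N = 503 under a 9:6:1 ratio (total parts = 16):
  red: 503 × 9/16 = 282.9375
  sandy: 503 × 6/16 = 188.625
  white: 503 × 1/16 = 31.4375
χ² = Σ (O − E)² / E
  red: (329 − 282.9375)² / 282.9375 = 7.4990
  sandy: (130 − 188.625)² / 188.625 = 18.2208
  white: (44 − 31.4375)² / 31.4375 = 5.0200
χ² = 7.4990 + 18.2208 + 5.0200 = 30.7398 ≈ 30.740
Degrees of freedom = 3 − 1 = 2; critical value at α = 0.05 is 5.991.
Since 30.740 > 5.991, we reject the null hypothesis — the data do not fit the 9:6:1 ratio.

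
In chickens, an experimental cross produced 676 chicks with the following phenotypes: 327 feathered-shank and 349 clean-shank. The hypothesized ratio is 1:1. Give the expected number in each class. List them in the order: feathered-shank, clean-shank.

338, 338

Total ratio parts = 2. Expected numbers out of 676:
  feathered-shank: 676 × 1/2 = 338
  clean-shank: 676 × 1/2 = 338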